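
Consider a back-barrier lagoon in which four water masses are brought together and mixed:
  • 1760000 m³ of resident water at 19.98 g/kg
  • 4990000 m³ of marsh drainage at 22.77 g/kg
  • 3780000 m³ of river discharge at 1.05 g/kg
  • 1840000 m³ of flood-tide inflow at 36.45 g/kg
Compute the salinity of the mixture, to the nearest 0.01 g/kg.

17.77 g/kg

Salt balance:
salt = 1,760,000×19.98 + 4,990,000×22.77 + 3,780,000×1.05 + 1,840,000×36.45 = 35,164,800 + 113,622,300 + 3,969,000 + 67,068,000 = 219,824,100
volume = 1,760,000 + 4,990,000 + 3,780,000 + 1,840,000 = 12,370,000 m³
S = 219,824,100 / 12,370,000 = 17.7707 g/kg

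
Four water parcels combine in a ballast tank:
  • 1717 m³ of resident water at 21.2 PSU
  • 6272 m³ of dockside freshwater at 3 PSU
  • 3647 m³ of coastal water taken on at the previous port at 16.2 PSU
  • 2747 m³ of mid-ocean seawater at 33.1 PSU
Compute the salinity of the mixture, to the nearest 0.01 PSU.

Salt balance:
salt = 1,717×21.2 + 6,272×3 + 3,647×16.2 + 2,747×33.1 = 36,400.4 + 18,816 + 59,081.4 + 90,925.7 = 205,223.5
volume = 1,717 + 6,272 + 3,647 + 2,747 = 14,383 m³
S = 205,223.5 / 14,383 = 14.2685 PSU

14.27 PSU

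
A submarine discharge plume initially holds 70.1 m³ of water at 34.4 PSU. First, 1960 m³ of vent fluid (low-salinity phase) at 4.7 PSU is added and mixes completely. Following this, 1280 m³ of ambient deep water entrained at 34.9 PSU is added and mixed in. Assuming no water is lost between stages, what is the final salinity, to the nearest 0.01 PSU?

17.01 PSU

Total salt / total volume:
Initial salt = 70.1×34.4 = 2,411.44
After stage 1: salt = 2,411.44 + 1,960×4.7 = 11,623.44; volume = 2,030.1 m³; S = 5.726 PSU
After stage 2: salt = 11,623.44 + 1,280×34.9 = 56,295.44; volume = 3,310.1 m³
S = 56,295.44 / 3,310.1 = 17.0072 PSU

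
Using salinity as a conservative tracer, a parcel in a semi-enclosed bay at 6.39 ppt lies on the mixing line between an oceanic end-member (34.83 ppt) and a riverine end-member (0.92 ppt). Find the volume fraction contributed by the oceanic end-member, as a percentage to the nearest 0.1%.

Let g be the oceanic fraction. Salt balance per unit volume:
g×34.83 + (1−g)×0.92 = 6.39
g = (6.39 − 0.92) / (34.83 − 0.92) = 5.47/33.91 = 0.1613

16.1%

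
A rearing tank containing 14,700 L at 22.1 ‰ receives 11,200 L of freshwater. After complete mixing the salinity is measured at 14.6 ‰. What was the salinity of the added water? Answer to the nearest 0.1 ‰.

Salt balance: 14,700×22.1 + 11,200×S = 25,900×14.6
324,870 + 11,200·S = 378,140
S = (378,140 − 324,870) / 11,200 = 4.7563 ‰

4.8 ‰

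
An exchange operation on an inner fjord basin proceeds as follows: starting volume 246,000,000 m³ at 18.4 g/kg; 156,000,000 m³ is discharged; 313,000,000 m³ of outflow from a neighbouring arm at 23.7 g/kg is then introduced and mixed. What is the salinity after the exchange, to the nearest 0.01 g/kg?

Remaining after removal: 90,000,000 m³ at 18.4 g/kg (salt = 1,656,000,000)
After addition: salt = 1,656,000,000 + 313,000,000×23.7 = 9,074,100,000; volume = 403,000,000 m³
S = 9,074,100,000 / 403,000,000 = 22.5164 g/kg

22.52 g/kg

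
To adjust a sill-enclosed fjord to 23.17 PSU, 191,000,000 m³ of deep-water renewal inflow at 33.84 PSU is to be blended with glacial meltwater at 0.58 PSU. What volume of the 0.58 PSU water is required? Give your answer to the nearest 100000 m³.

90200000 m³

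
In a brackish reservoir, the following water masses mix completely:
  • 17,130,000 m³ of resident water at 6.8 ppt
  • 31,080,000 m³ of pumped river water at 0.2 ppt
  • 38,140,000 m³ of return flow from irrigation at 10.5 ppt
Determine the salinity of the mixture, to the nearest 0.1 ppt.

Conserving salt mass:
salt = 17,130,000×6.8 + 31,080,000×0.2 + 38,140,000×10.5 = 116,484,000 + 6,216,000 + 400,470,000 = 523,170,000
volume = 17,130,000 + 31,080,000 + 38,140,000 = 86,350,000 m³
S = 523,170,000 / 86,350,000 = 6.059 ppt

6.1 ppt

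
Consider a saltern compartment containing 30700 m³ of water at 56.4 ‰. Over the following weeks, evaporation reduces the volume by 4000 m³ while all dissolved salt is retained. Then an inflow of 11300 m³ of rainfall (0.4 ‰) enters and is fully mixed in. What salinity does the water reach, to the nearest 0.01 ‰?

45.68 ‰

After evaporation: salt = 30,700×56.4 = 1,731,480; volume = 30,700 − 4,000 = 26,700 m³
After mixing: salt = 1,731,480 + 11,300×0.4 = 1,736,000; volume = 26,700 + 11,300 = 38,000 m³
S = 1,736,000 / 38,000 = 45.6842 ‰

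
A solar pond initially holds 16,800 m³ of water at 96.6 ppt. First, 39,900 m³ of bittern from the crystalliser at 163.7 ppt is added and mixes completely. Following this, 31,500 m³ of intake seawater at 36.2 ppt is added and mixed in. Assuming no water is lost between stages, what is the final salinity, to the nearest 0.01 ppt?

105.38 ppt

Salt balance:
Initial salt = 16,800×96.6 = 1,622,880
After stage 1: salt = 1,622,880 + 39,900×163.7 = 8,154,510; volume = 56,700 m³; S = 143.819 ppt
After stage 2: salt = 8,154,510 + 31,500×36.2 = 9,294,810; volume = 88,200 m³
S = 9,294,810 / 88,200 = 105.3833 ppt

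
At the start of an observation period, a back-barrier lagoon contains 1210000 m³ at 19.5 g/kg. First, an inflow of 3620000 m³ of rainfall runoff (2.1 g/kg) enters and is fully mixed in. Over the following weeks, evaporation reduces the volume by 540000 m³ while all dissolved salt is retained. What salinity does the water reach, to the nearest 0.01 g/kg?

7.27 g/kg

After mixing: salt = 1,210,000×19.5 + 3,620,000×2.1 = 31,197,000; volume = 4,830,000 m³
After evaporation: salt unchanged = 31,197,000; volume = 4,830,000 − 540,000 = 4,290,000 m³
S = 31,197,000 / 4,290,000 = 7.272 g/kg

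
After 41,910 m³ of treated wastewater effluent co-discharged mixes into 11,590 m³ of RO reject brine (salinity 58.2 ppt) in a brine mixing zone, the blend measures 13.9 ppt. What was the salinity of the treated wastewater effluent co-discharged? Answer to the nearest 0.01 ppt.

Salt balance: 11,590×58.2 + 41,910×S = 53,500×13.9
674,538 + 41,910·S = 743,650
S = (743,650 − 674,538) / 41,910 = 1.6491 ppt

1.65 ppt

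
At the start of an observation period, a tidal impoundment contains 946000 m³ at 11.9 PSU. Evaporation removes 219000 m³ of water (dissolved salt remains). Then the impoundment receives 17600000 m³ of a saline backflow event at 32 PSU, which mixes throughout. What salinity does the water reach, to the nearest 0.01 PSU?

After evaporation: salt = 946,000×11.9 = 11,257,400; volume = 946,000 − 219,000 = 727,000 m³
After mixing: salt = 11,257,400 + 17,600,000×32 = 574,457,400; volume = 727,000 + 17,600,000 = 18,327,000 m³
S = 574,457,400 / 18,327,000 = 31.3449 PSU

31.34 PSU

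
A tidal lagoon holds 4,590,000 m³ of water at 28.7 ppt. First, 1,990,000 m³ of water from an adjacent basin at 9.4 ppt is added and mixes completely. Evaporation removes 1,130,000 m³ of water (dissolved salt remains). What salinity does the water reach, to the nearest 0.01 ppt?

After mixing: salt = 4,590,000×28.7 + 1,990,000×9.4 = 150,439,000; volume = 6,580,000 m³
After evaporation: salt unchanged = 150,439,000; volume = 6,580,000 − 1,130,000 = 5,450,000 m³
S = 150,439,000 / 5,450,000 = 27.6035 ppt

27.60 ppt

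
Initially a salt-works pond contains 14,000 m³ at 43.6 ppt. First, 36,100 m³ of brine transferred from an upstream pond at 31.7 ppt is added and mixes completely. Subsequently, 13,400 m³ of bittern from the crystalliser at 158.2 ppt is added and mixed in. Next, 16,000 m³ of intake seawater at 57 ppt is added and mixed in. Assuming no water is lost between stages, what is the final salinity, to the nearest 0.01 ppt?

Total salt / total volume:
Initial salt = 14,000×43.6 = 610,400
After stage 1: salt = 610,400 + 36,100×31.7 = 1,754,770; volume = 50,100 m³; S = 35.025 ppt
After stage 2: salt = 1,754,770 + 13,400×158.2 = 3,874,650; volume = 63,500 m³; S = 61.018 ppt
After stage 3: salt = 3,874,650 + 16,000×57 = 4,786,650; volume = 79,500 m³
S = 4,786,650 / 79,500 = 60.2094 ppt

60.21 ppt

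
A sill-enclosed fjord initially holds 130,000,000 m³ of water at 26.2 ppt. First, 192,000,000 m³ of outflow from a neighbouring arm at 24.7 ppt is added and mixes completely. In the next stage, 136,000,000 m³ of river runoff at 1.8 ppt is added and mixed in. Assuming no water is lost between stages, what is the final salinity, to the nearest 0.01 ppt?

By conservation of dissolved salt,
Initial salt = 130,000,000×26.2 = 3,406,000,000
After stage 1: salt = 3,406,000,000 + 192,000,000×24.7 = 8,148,400,000; volume = 322,000,000 m³; S = 25.306 ppt
After stage 2: salt = 8,148,400,000 + 136,000,000×1.8 = 8,393,200,000; volume = 458,000,000 m³
S = 8,393,200,000 / 458,000,000 = 18.3258 ppt

18.33 ppt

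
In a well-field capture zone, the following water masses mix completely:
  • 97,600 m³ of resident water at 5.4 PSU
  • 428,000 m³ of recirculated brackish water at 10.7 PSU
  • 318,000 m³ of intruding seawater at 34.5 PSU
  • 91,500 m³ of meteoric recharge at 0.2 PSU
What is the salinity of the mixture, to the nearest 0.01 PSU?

Weighted by volume,
salt = 97,600×5.4 + 428,000×10.7 + 318,000×34.5 + 91,500×0.2 = 527,040 + 4,579,600 + 10,971,000 + 18,300 = 16,095,940
volume = 97,600 + 428,000 + 318,000 + 91,500 = 935,100 m³
S = 16,095,940 / 935,100 = 17.2131 PSU

17.21 PSU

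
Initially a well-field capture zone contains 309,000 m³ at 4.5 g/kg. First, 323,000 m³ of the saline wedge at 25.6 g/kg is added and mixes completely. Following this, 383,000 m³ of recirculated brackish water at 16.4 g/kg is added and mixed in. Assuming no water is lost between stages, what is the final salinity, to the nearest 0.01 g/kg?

Conserving salt mass:
Initial salt = 309,000×4.5 = 1,390,500
After stage 1: salt = 1,390,500 + 323,000×25.6 = 9,659,300; volume = 632,000 m³; S = 15.284 g/kg
After stage 2: salt = 9,659,300 + 383,000×16.4 = 15,940,500; volume = 1,015,000 m³
S = 15,940,500 / 1,015,000 = 15.7049 g/kg

15.70 g/kg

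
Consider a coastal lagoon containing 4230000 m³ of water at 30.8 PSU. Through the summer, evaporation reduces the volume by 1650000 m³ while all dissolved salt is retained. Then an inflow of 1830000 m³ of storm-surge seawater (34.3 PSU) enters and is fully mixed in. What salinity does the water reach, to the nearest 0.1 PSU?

After evaporation: salt = 4,230,000×30.8 = 130,284,000; volume = 4,230,000 − 1,650,000 = 2,580,000 m³
After mixing: salt = 130,284,000 + 1,830,000×34.3 = 193,053,000; volume = 2,580,000 + 1,830,000 = 4,410,000 m³
S = 193,053,000 / 4,410,000 = 43.7762 PSU

43.8 PSU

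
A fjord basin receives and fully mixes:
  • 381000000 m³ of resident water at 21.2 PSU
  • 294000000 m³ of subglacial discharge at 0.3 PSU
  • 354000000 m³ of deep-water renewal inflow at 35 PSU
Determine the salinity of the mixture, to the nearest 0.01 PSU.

Salt balance:
salt = 381,000,000×21.2 + 294,000,000×0.3 + 354,000,000×35 = 8,077,200,000 + 88,200,000 + 12,390,000,000 = 20,555,400,000
volume = 381,000,000 + 294,000,000 + 354,000,000 = 1,029,000,000 m³
S = 20,555,400,000 / 1,029,000,000 = 19.9761 PSU

19.98 PSU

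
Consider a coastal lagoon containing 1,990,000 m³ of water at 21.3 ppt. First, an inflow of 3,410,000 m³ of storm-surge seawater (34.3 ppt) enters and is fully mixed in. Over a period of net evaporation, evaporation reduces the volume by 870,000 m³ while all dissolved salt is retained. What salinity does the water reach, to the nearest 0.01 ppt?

35.18 ppt

After mixing: salt = 1,990,000×21.3 + 3,410,000×34.3 = 159,350,000; volume = 5,400,000 m³
After evaporation: salt unchanged = 159,350,000; volume = 5,400,000 − 870,000 = 4,530,000 m³
S = 159,350,000 / 4,530,000 = 35.1766 ppt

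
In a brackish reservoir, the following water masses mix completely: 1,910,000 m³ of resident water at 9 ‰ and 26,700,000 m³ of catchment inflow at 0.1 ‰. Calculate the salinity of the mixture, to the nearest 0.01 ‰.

By conservation of dissolved salt,
salt = 1,910,000×9 + 26,700,000×0.1 = 17,190,000 + 2,670,000 = 19,860,000
volume = 1,910,000 + 26,700,000 = 28,610,000 m³
S = 19,860,000 / 28,610,000 = 0.6942 ‰

0.69 ‰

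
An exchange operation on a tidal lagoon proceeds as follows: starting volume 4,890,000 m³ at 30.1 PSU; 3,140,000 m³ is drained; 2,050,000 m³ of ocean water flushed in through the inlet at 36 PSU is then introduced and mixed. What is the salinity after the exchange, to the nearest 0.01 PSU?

33.28 PSU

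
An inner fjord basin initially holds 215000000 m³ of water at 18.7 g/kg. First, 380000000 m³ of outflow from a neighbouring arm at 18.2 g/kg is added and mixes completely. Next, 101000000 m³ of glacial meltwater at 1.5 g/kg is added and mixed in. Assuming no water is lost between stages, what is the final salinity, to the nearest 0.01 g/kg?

Weighted by volume,
Initial salt = 215,000,000×18.7 = 4,020,500,000
After stage 1: salt = 4,020,500,000 + 380,000,000×18.2 = 10,936,500,000; volume = 595,000,000 m³; S = 18.381 g/kg
After stage 2: salt = 10,936,500,000 + 101,000,000×1.5 = 11,088,000,000; volume = 696,000,000 m³
S = 11,088,000,000 / 696,000,000 = 15.931 g/kg

15.93 g/kg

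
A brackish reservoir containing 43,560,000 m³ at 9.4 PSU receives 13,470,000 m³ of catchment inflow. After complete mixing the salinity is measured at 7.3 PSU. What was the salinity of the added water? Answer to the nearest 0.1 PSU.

Salt balance: 43,560,000×9.4 + 13,470,000×S = 57,030,000×7.3
409,464,000 + 13,470,000·S = 416,319,000
S = (416,319,000 − 409,464,000) / 13,470,000 = 0.5089 PSU

0.5 PSU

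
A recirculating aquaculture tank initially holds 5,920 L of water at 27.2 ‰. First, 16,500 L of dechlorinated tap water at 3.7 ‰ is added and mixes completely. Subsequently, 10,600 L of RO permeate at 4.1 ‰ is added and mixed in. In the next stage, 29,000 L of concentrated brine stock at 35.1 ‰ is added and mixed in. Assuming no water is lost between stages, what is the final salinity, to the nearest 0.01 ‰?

Weighted by volume,
Initial salt = 5,920×27.2 = 161,024
After stage 1: salt = 161,024 + 16,500×3.7 = 222,074; volume = 22,420 L; S = 9.905 ‰
After stage 2: salt = 222,074 + 10,600×4.1 = 265,534; volume = 33,020 L; S = 8.042 ‰
After stage 3: salt = 265,534 + 29,000×35.1 = 1,283,434; volume = 62,020 L
S = 1,283,434 / 62,020 = 20.6939 ‰

20.69 ‰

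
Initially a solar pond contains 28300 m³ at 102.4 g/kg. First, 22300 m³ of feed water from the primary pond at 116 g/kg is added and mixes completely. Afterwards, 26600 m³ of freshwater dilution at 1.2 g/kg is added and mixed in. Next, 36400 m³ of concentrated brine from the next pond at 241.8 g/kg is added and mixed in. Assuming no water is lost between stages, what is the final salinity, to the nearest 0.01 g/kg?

Mass of salt is conserved:
Initial salt = 28,300×102.4 = 2,897,920
After stage 1: salt = 2,897,920 + 22,300×116 = 5,484,720; volume = 50,600 m³; S = 108.394 g/kg
After stage 2: salt = 5,484,720 + 26,600×1.2 = 5,516,640; volume = 77,200 m³; S = 71.459 g/kg
After stage 3: salt = 5,516,640 + 36,400×241.8 = 14,318,160; volume = 113,600 m³
S = 14,318,160 / 113,600 = 126.0401 g/kg

126.04 g/kg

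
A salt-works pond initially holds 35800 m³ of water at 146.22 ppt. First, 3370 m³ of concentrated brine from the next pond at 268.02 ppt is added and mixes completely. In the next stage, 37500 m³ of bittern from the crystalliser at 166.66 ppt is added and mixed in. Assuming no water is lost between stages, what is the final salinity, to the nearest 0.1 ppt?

Weighted by volume,
Initial salt = 35,800×146.22 = 5,234,676
After stage 1: salt = 5,234,676 + 3,370×268.02 = 6,137,903.4; volume = 39,170 m³; S = 156.699 ppt
After stage 2: salt = 6,137,903.4 + 37,500×166.66 = 12,387,653.4; volume = 76,670 m³
S = 12,387,653.4 / 76,670 = 161.5711 ppt

161.6 ppt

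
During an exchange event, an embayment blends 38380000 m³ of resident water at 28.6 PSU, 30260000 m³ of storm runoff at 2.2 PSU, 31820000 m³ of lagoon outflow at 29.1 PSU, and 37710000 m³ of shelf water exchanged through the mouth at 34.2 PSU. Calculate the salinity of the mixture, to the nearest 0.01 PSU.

24.46 PSU

Mass of salt is conserved:
salt = 38,380,000×28.6 + 30,260,000×2.2 + 31,820,000×29.1 + 37,710,000×34.2 = 1,097,668,000 + 66,572,000 + 925,962,000 + 1,289,682,000 = 3,379,884,000
volume = 38,380,000 + 30,260,000 + 31,820,000 + 37,710,000 = 138,170,000 m³
S = 3,379,884,000 / 138,170,000 = 24.4618 PSU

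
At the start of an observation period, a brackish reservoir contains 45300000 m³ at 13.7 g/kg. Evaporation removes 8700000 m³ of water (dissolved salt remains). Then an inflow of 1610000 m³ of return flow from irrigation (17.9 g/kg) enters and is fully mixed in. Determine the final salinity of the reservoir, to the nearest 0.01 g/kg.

After evaporation: salt = 45,300,000×13.7 = 620,610,000; volume = 45,300,000 − 8,700,000 = 36,600,000 m³
After mixing: salt = 620,610,000 + 1,610,000×17.9 = 649,429,000; volume = 36,600,000 + 1,610,000 = 38,210,000 m³
S = 649,429,000 / 38,210,000 = 16.9963 g/kg

17.00 g/kg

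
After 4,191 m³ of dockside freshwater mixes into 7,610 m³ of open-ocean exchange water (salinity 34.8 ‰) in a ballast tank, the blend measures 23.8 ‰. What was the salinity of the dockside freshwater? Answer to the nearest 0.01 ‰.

Salt balance: 7,610×34.8 + 4,191×S = 11,801×23.8
264,828 + 4,191·S = 280,863.8
S = (280,863.8 − 264,828) / 4,191 = 3.8262 ‰

3.83 ‰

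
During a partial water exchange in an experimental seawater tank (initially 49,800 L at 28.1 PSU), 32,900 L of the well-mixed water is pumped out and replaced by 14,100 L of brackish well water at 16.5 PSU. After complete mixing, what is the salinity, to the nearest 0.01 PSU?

Remaining after removal: 16,900 L at 28.1 PSU (salt = 474,890)
After addition: salt = 474,890 + 14,100×16.5 = 707,540; volume = 31,000 L
S = 707,540 / 31,000 = 22.8239 PSU

22.82 PSU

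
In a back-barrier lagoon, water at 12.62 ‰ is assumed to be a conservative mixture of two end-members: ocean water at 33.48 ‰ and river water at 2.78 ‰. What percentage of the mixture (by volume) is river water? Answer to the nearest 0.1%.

Let f be the freshwater fraction. Salt balance per unit volume:
f×2.78 + (1−f)×33.48 = 12.62
f = (33.48 − 12.62) / (33.48 − 2.78) = 20.86/30.7 = 0.6795

67.9%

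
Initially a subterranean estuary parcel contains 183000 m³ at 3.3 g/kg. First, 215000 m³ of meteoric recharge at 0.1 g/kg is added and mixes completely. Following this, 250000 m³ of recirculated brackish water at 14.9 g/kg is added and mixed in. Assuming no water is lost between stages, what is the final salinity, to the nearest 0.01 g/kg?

Total salt / total volume:
Initial salt = 183,000×3.3 = 603,900
After stage 1: salt = 603,900 + 215,000×0.1 = 625,400; volume = 398,000 m³; S = 1.571 g/kg
After stage 2: salt = 625,400 + 250,000×14.9 = 4,350,400; volume = 648,000 m³
S = 4,350,400 / 648,000 = 6.7136 g/kg

6.71 g/kg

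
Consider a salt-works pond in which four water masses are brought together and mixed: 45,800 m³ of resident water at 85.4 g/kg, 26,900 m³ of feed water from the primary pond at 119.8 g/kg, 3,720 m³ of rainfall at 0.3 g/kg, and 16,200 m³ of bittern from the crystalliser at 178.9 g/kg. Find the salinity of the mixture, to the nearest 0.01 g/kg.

108.33 g/kg

Weighted by volume,
salt = 45,800×85.4 + 26,900×119.8 + 3,720×0.3 + 16,200×178.9 = 3,911,320 + 3,222,620 + 1,116 + 2,898,180 = 10,033,236
volume = 45,800 + 26,900 + 3,720 + 16,200 = 92,620 m³
S = 10,033,236 / 92,620 = 108.3269 g/kg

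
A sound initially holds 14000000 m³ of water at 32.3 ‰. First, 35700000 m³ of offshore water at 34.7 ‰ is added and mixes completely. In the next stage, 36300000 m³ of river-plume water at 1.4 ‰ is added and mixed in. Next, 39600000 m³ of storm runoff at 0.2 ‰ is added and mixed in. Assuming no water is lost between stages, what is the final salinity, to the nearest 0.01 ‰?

13.93 ‰

Conserving salt mass:
Initial salt = 14,000,000×32.3 = 452,200,000
After stage 1: salt = 452,200,000 + 35,700,000×34.7 = 1,690,990,000; volume = 49,700,000 m³; S = 34.024 ‰
After stage 2: salt = 1,690,990,000 + 36,300,000×1.4 = 1,741,810,000; volume = 86,000,000 m³; S = 20.254 ‰
After stage 3: salt = 1,741,810,000 + 39,600,000×0.2 = 1,749,730,000; volume = 125,600,000 m³
S = 1,749,730,000 / 125,600,000 = 13.931 ‰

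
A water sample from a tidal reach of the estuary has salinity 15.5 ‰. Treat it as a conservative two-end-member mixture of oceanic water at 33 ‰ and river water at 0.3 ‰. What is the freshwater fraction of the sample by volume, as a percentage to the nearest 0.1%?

Let f be the freshwater fraction. Salt balance per unit volume:
f×0.3 + (1−f)×33 = 15.5
f = (33 − 15.5) / (33 − 0.3) = 17.5/32.7 = 0.5352

53.5%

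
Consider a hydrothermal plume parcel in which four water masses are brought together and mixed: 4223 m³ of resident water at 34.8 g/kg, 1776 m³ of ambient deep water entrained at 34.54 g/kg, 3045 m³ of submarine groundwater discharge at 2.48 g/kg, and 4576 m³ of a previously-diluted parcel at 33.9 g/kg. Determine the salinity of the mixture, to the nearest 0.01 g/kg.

Mass of salt is conserved:
salt = 4,223×34.8 + 1,776×34.54 + 3,045×2.48 + 4,576×33.9 = 146,960.4 + 61,343.04 + 7,551.6 + 155,126.4 = 370,981.44
volume = 4,223 + 1,776 + 3,045 + 4,576 = 13,620 m³
S = 370,981.44 / 13,620 = 27.238 g/kg

27.24 g/kg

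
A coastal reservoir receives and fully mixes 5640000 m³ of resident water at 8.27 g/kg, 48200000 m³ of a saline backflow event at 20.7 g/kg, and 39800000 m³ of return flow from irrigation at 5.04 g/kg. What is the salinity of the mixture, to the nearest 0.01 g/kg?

Conserving salt mass:
salt = 5,640,000×8.27 + 48,200,000×20.7 + 39,800,000×5.04 = 46,642,800 + 997,740,000 + 200,592,000 = 1,244,974,800
volume = 5,640,000 + 48,200,000 + 39,800,000 = 93,640,000 m³
S = 1,244,974,800 / 93,640,000 = 13.2953 g/kg

13.30 g/kg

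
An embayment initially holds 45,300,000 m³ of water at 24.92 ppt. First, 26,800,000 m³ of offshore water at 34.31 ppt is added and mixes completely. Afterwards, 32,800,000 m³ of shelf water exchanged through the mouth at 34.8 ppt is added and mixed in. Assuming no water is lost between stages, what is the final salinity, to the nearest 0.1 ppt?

30.4 ppt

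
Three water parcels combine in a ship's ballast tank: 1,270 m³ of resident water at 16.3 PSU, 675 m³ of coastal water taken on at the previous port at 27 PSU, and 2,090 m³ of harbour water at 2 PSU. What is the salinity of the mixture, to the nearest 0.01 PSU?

Mass of salt is conserved:
salt = 1,270×16.3 + 675×27 + 2,090×2 = 20,701 + 18,225 + 4,180 = 43,106
volume = 1,270 + 675 + 2,090 = 4,035 m³
S = 43,106 / 4,035 = 10.683 PSU

10.68 PSU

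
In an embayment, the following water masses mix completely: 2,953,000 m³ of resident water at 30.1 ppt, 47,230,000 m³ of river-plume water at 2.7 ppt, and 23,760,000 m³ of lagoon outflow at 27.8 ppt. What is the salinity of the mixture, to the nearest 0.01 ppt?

By conservation of dissolved salt,
salt = 2,953,000×30.1 + 47,230,000×2.7 + 23,760,000×27.8 = 88,885,300 + 127,521,000 + 660,528,000 = 876,934,300
volume = 2,953,000 + 47,230,000 + 23,760,000 = 73,943,000 m³
S = 876,934,300 / 73,943,000 = 11.8596 ppt

11.86 ppt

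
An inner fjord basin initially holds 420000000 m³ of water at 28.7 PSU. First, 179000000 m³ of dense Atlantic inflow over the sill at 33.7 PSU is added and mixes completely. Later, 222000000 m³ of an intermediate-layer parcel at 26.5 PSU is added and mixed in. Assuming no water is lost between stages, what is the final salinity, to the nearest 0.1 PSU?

Mass of salt is conserved:
Initial salt = 420,000,000×28.7 = 12,054,000,000
After stage 1: salt = 12,054,000,000 + 179,000,000×33.7 = 18,086,300,000; volume = 599,000,000 m³; S = 30.194 PSU
After stage 2: salt = 18,086,300,000 + 222,000,000×26.5 = 23,969,300,000; volume = 821,000,000 m³
S = 23,969,300,000 / 821,000,000 = 29.1952 PSU

29.2 PSU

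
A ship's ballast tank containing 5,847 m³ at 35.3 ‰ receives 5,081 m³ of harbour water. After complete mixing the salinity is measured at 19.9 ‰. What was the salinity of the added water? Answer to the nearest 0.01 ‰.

2.18 ‰

Salt balance: 5,847×35.3 + 5,081×S = 10,928×19.9
206,399.1 + 5,081·S = 217,467.2
S = (217,467.2 − 206,399.1) / 5,081 = 2.1783 ‰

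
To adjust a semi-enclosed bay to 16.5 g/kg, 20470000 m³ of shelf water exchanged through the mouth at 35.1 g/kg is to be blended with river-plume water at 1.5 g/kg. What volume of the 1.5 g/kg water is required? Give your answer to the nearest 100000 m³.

25400000 m³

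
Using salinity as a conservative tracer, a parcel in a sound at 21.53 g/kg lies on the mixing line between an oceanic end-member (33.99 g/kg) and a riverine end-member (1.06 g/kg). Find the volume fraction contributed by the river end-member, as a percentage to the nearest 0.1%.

Let f be the freshwater fraction. Salt balance per unit volume:
f×1.06 + (1−f)×33.99 = 21.53
f = (33.99 − 21.53) / (33.99 − 1.06) = 12.46/32.93 = 0.3784

37.8%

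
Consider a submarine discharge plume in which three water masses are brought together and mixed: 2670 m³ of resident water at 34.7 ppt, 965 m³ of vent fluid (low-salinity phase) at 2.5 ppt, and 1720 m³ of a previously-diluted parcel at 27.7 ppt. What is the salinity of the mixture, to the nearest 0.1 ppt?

26.6 ppt

Conserving salt mass:
salt = 2,670×34.7 + 965×2.5 + 1,720×27.7 = 92,649 + 2,412.5 + 47,644 = 142,705.5
volume = 2,670 + 965 + 1,720 = 5,355 m³
S = 142,705.5 / 5,355 = 26.649 ppt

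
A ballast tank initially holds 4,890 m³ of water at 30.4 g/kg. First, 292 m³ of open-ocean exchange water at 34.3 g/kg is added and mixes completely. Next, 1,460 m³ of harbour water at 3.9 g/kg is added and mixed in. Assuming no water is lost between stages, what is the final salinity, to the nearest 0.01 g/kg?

Mass of salt is conserved:
Initial salt = 4,890×30.4 = 148,656
After stage 1: salt = 148,656 + 292×34.3 = 158,671.6; volume = 5,182 m³; S = 30.62 g/kg
After stage 2: salt = 158,671.6 + 1,460×3.9 = 164,365.6; volume = 6,642 m³
S = 164,365.6 / 6,642 = 24.7464 g/kg

24.75 g/kg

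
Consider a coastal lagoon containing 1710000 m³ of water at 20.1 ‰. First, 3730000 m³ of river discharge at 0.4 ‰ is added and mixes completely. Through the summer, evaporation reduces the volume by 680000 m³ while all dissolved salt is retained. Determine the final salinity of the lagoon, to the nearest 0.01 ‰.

7.53 ‰

After mixing: salt = 1,710,000×20.1 + 3,730,000×0.4 = 35,863,000; volume = 5,440,000 m³
After evaporation: salt unchanged = 35,863,000; volume = 5,440,000 − 680,000 = 4,760,000 m³
S = 35,863,000 / 4,760,000 = 7.5342 ‰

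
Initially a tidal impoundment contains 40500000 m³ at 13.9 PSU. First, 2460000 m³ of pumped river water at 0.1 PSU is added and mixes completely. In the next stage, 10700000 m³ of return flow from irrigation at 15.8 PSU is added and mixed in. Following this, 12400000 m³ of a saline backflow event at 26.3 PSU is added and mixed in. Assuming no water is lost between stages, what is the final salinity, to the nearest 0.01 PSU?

Total salt / total volume:
Initial salt = 40,500,000×13.9 = 562,950,000
After stage 1: salt = 562,950,000 + 2,460,000×0.1 = 563,196,000; volume = 42,960,000 m³; S = 13.11 PSU
After stage 2: salt = 563,196,000 + 10,700,000×15.8 = 732,256,000; volume = 53,660,000 m³; S = 13.646 PSU
After stage 3: salt = 732,256,000 + 12,400,000×26.3 = 1,058,376,000; volume = 66,060,000 m³
S = 1,058,376,000 / 66,060,000 = 16.0214 PSU

16.02 PSU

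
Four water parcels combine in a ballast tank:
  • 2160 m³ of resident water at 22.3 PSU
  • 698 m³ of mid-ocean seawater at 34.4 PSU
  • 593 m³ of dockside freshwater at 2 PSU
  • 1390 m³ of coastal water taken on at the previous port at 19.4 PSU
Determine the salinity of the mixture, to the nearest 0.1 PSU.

20.7 PSU

By conservation of dissolved salt,
salt = 2,160×22.3 + 698×34.4 + 593×2 + 1,390×19.4 = 48,168 + 24,011.2 + 1,186 + 26,966 = 100,331.2
volume = 2,160 + 698 + 593 + 1,390 = 4,841 m³
S = 100,331.2 / 4,841 = 20.725 PSU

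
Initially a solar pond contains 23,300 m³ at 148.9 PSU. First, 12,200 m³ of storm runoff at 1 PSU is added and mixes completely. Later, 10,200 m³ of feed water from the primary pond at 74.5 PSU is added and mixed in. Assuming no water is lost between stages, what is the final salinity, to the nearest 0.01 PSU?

By conservation of dissolved salt,
Initial salt = 23,300×148.9 = 3,469,370
After stage 1: salt = 3,469,370 + 12,200×1 = 3,481,570; volume = 35,500 m³; S = 98.072 PSU
After stage 2: salt = 3,481,570 + 10,200×74.5 = 4,241,470; volume = 45,700 m³
S = 4,241,470 / 45,700 = 92.8112 PSU

92.81 PSU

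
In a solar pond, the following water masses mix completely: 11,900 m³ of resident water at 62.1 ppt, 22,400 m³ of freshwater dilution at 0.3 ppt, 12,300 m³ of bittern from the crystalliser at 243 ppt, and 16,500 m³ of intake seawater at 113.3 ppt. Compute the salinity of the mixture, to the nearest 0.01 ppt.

88.81 ppt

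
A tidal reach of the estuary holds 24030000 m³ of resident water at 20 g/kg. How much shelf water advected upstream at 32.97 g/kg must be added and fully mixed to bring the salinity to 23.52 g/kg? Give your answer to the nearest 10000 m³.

Salt balance: 24,030,000×20 + V×32.97 = (24,030,000+V)×23.52
480,600,000 + 32.97V = 565,185,600 + 23.52V
84,585,600 = 9.45V
V = 8,950,857.14 m³

8950000 m³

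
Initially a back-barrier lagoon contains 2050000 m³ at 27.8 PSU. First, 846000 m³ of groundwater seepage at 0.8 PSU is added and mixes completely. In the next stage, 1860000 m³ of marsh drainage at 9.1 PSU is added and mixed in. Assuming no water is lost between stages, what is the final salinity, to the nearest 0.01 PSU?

15.68 PSU

Total salt / total volume:
Initial salt = 2,050,000×27.8 = 56,990,000
After stage 1: salt = 56,990,000 + 846,000×0.8 = 57,666,800; volume = 2,896,000 m³; S = 19.913 PSU
After stage 2: salt = 57,666,800 + 1,860,000×9.1 = 74,592,800; volume = 4,756,000 m³
S = 74,592,800 / 4,756,000 = 15.6839 PSU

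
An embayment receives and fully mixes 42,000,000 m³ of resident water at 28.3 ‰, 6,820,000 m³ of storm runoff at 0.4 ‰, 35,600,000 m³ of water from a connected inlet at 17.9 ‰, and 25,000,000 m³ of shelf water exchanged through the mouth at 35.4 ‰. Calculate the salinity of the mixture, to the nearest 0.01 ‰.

Weighted by volume,
salt = 42,000,000×28.3 + 6,820,000×0.4 + 35,600,000×17.9 + 25,000,000×35.4 = 1,188,600,000 + 2,728,000 + 637,240,000 + 885,000,000 = 2,713,568,000
volume = 42,000,000 + 6,820,000 + 35,600,000 + 25,000,000 = 109,420,000 m³
S = 2,713,568,000 / 109,420,000 = 24.7996 ‰

24.80 ‰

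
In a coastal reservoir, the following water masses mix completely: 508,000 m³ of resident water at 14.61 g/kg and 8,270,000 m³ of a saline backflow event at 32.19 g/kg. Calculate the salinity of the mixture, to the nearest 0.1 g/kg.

Weighted by volume,
salt = 508,000×14.61 + 8,270,000×32.19 = 7,421,880 + 266,211,300 = 273,633,180
volume = 508,000 + 8,270,000 = 8,778,000 m³
S = 273,633,180 / 8,778,000 = 31.173 g/kg

31.2 g/kg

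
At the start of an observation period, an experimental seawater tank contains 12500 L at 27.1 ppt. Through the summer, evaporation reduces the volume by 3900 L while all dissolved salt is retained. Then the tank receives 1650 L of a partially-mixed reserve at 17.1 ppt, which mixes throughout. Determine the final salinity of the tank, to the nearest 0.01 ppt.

After evaporation: salt = 12,500×27.1 = 338,750; volume = 12,500 − 3,900 = 8,600 L
After mixing: salt = 338,750 + 1,650×17.1 = 366,965; volume = 8,600 + 1,650 = 10,250 L
S = 366,965 / 10,250 = 35.8015 ppt

35.80 ppt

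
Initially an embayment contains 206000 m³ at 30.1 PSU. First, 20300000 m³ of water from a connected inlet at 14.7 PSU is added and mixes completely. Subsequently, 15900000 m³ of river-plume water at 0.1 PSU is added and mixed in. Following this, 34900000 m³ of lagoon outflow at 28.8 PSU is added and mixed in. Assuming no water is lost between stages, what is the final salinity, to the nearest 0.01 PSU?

18.39 PSU

Total salt / total volume:
Initial salt = 206,000×30.1 = 6,200,600
After stage 1: salt = 6,200,600 + 20,300,000×14.7 = 304,610,600; volume = 20,506,000 m³; S = 14.855 PSU
After stage 2: salt = 304,610,600 + 15,900,000×0.1 = 306,200,600; volume = 36,406,000 m³; S = 8.411 PSU
After stage 3: salt = 306,200,600 + 34,900,000×28.8 = 1,311,320,600; volume = 71,306,000 m³
S = 1,311,320,600 / 71,306,000 = 18.39 PSU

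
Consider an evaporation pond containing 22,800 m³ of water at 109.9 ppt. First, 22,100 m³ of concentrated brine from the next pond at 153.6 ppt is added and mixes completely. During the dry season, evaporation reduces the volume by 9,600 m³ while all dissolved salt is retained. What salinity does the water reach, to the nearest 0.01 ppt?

167.15 ppt

After mixing: salt = 22,800×109.9 + 22,100×153.6 = 5,900,280; volume = 44,900 m³
After evaporation: salt unchanged = 5,900,280; volume = 44,900 − 9,600 = 35,300 m³
S = 5,900,280 / 35,300 = 167.1467 ppt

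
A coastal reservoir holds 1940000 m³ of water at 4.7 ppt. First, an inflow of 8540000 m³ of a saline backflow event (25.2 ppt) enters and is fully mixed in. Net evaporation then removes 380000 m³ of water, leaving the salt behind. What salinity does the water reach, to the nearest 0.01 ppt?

22.21 ppt

After mixing: salt = 1,940,000×4.7 + 8,540,000×25.2 = 224,326,000; volume = 10,480,000 m³
After evaporation: salt unchanged = 224,326,000; volume = 10,480,000 − 380,000 = 10,100,000 m³
S = 224,326,000 / 10,100,000 = 22.2105 ppt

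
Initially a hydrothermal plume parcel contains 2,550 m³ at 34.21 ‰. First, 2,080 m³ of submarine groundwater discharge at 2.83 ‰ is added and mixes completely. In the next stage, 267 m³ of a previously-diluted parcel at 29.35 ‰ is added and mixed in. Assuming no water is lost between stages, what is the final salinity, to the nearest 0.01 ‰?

20.62 ‰

By conservation of dissolved salt,
Initial salt = 2,550×34.21 = 87,235.5
After stage 1: salt = 87,235.5 + 2,080×2.83 = 93,121.9; volume = 4,630 m³; S = 20.113 ‰
After stage 2: salt = 93,121.9 + 267×29.35 = 100,958.35; volume = 4,897 m³
S = 100,958.35 / 4,897 = 20.6164 ‰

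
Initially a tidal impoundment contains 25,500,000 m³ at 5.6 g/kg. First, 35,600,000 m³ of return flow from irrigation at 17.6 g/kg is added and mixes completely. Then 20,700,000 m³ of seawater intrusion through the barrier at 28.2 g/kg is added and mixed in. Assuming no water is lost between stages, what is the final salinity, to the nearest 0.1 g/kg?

Salt balance:
Initial salt = 25,500,000×5.6 = 142,800,000
After stage 1: salt = 142,800,000 + 35,600,000×17.6 = 769,360,000; volume = 61,100,000 m³; S = 12.592 g/kg
After stage 2: salt = 769,360,000 + 20,700,000×28.2 = 1,353,100,000; volume = 81,800,000 m³
S = 1,353,100,000 / 81,800,000 = 16.5416 g/kg

16.5 g/kg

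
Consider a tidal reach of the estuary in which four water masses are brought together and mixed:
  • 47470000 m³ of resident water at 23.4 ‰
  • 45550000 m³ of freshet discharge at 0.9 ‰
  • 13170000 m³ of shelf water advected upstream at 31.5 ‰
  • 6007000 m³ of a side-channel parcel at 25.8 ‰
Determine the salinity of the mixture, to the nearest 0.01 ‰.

15.34 ‰

By conservation of dissolved salt,
salt = 47,470,000×23.4 + 45,550,000×0.9 + 13,170,000×31.5 + 6,007,000×25.8 = 1,110,798,000 + 40,995,000 + 414,855,000 + 154,980,600 = 1,721,628,600
volume = 47,470,000 + 45,550,000 + 13,170,000 + 6,007,000 = 112,197,000 m³
S = 1,721,628,600 / 112,197,000 = 15.3447 ‰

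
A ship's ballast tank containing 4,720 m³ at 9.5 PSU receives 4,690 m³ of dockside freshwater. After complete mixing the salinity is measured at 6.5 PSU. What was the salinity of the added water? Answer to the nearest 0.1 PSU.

3.5 PSU

Salt balance: 4,720×9.5 + 4,690×S = 9,410×6.5
44,840 + 4,690·S = 61,165
S = (61,165 − 44,840) / 4,690 = 3.4808 PSU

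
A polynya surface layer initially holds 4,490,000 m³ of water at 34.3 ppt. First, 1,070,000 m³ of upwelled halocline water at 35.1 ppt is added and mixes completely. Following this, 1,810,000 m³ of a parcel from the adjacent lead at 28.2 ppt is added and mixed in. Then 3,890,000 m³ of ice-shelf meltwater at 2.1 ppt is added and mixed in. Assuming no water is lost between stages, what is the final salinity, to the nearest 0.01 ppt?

22.27 ppt

Mass of salt is conserved:
Initial salt = 4,490,000×34.3 = 154,007,000
After stage 1: salt = 154,007,000 + 1,070,000×35.1 = 191,564,000; volume = 5,560,000 m³; S = 34.454 ppt
After stage 2: salt = 191,564,000 + 1,810,000×28.2 = 242,606,000; volume = 7,370,000 m³; S = 32.918 ppt
After stage 3: salt = 242,606,000 + 3,890,000×2.1 = 250,775,000; volume = 11,260,000 m³
S = 250,775,000 / 11,260,000 = 22.2713 ppt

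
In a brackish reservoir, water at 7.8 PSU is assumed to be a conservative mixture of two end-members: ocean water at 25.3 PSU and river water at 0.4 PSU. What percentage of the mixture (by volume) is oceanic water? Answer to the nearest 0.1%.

29.7%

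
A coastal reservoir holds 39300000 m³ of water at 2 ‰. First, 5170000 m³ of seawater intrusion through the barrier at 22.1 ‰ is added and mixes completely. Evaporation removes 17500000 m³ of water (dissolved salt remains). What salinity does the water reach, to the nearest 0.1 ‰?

7.2 ‰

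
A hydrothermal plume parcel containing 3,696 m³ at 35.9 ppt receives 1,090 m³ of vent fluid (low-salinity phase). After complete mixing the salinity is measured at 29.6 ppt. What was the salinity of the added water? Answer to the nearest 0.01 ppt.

Salt balance: 3,696×35.9 + 1,090×S = 4,786×29.6
132,686.4 + 1,090·S = 141,665.6
S = (141,665.6 − 132,686.4) / 1,090 = 8.2378 ppt

8.24 ppt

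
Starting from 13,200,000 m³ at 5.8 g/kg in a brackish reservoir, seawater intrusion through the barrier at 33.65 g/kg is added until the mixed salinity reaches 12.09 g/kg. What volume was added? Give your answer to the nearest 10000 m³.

Salt balance: 13,200,000×5.8 + V×33.65 = (13,200,000+V)×12.09
76,560,000 + 33.65V = 159,588,000 + 12.09V
83,028,000 = 21.56V
V = 3,851,020.41 m³

3850000 m³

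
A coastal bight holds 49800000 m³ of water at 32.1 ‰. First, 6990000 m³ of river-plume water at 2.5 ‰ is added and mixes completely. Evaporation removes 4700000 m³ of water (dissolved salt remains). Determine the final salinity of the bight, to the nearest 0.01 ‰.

After mixing: salt = 49,800,000×32.1 + 6,990,000×2.5 = 1,616,055,000; volume = 56,790,000 m³
After evaporation: salt unchanged = 1,616,055,000; volume = 56,790,000 − 4,700,000 = 52,090,000 m³
S = 1,616,055,000 / 52,090,000 = 31.0243 ‰

31.02 ‰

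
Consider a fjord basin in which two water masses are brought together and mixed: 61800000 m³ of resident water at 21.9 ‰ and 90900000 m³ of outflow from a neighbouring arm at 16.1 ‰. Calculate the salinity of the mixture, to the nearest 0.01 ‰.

Salt balance:
salt = 61,800,000×21.9 + 90,900,000×16.1 = 1,353,420,000 + 1,463,490,000 = 2,816,910,000
volume = 61,800,000 + 90,900,000 = 152,700,000 m³
S = 2,816,910,000 / 152,700,000 = 18.4473 ‰

18.45 ‰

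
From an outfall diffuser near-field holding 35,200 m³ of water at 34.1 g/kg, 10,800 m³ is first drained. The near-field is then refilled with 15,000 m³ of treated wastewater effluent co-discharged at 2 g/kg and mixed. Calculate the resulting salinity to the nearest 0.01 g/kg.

Remaining after removal: 24,400 m³ at 34.1 g/kg (salt = 832,040)
After addition: salt = 832,040 + 15,000×2 = 862,040; volume = 39,400 m³
S = 862,040 / 39,400 = 21.8792 g/kg

21.88 g/kg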